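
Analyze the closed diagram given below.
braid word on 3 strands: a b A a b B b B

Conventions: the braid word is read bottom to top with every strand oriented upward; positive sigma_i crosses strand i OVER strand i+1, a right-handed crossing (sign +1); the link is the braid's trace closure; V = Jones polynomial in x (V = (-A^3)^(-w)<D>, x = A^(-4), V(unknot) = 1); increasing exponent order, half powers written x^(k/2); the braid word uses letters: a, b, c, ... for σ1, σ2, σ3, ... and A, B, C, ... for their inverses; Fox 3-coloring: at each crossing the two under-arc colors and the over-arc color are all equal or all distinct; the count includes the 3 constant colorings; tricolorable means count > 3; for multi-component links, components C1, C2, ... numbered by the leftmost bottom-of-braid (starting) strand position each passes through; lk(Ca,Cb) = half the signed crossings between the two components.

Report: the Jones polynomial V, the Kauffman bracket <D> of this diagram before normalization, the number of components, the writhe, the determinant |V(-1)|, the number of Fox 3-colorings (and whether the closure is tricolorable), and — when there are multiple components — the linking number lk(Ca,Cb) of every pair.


V(x) = 1
bracket: A^6, w = +2
1 component, writhe +2, over 8 crossings
det 1, colorings 3 of 3^8 — not tricolorable
observation: w = +2 (over 8 crossings) is diagram-only; (-A^3)^(-2) removes it from V


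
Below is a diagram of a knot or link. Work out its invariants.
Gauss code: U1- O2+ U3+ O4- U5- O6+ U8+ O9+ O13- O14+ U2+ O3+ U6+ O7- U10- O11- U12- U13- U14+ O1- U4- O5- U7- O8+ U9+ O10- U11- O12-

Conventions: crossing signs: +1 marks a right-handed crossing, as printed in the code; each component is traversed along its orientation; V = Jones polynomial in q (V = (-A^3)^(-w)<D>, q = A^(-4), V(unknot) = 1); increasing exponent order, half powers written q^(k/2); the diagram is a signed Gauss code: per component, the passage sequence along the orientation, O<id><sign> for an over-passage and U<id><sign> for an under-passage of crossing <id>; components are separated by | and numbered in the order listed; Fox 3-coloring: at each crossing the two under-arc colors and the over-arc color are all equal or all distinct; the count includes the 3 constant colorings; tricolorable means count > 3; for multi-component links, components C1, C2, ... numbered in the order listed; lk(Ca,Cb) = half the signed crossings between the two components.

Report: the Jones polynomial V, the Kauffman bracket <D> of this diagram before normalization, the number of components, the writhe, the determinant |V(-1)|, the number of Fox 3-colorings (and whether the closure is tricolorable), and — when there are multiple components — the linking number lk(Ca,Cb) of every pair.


V = -q^-8 + 3q^-7 - 7q^-6 + 12q^-5 - 18q^-4 + 22q^-3 - 22q^-2 + 22q^-1 - 17 + 12q - 7q^2 + 3q^3 - q^4
<D> = -A^-22 + 3A^-18 - 7A^-14 + 12A^-10 - 17A^-6 + 22A^-2 - 22A^2 + 22A^6 - 18A^10 + 12A^14 - 7A^18 + 3A^22 - A^26 (w = -2)
1 component over 14 crossings, w = -2
9 Fox colorings among 3^14, |V(-1)| = 147: tricolorable
why: det 147 = |V(-1)|; divisible by 3, so tricolorable


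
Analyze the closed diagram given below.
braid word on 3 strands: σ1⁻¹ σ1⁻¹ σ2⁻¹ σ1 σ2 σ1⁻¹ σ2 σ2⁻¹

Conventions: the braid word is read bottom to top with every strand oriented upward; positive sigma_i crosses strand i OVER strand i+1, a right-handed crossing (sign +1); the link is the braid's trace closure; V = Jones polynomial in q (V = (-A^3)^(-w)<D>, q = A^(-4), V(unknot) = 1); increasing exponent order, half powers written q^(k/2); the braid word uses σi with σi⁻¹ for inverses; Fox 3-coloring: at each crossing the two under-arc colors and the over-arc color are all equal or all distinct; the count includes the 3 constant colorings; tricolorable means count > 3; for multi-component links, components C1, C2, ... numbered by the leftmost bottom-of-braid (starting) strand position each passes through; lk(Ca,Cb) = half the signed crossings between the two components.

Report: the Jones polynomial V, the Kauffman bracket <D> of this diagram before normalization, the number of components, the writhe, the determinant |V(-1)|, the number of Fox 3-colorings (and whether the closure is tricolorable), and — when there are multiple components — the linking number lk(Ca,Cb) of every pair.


V = -q^-4 + q^-3 + q^-1
<D> = A^-2 + A^6 - A^10 (w = -2)
1 component over 8 crossings, w = -2
9 Fox colorings among 3^8, |V(-1)| = 3: tricolorable
why: |V(-1)| = 3: so tricolorable, since 3 divides 3


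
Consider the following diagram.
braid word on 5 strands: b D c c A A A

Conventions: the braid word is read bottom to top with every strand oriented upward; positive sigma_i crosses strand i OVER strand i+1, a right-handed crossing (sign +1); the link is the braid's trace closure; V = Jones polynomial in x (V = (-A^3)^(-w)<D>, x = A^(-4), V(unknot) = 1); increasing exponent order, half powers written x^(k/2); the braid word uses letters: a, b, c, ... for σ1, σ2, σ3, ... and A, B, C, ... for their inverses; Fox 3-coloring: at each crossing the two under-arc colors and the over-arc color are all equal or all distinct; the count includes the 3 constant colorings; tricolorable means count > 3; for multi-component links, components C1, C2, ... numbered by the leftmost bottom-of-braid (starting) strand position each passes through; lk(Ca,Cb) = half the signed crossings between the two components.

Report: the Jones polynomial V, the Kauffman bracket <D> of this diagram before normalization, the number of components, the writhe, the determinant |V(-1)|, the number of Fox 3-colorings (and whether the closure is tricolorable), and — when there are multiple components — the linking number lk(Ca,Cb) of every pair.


V = x^(-7/2) - x^(-5/2) + x^(-3/2) - 2x^(-1/2) - x^(3/2)
<D> = A^-9 + 2A^-1 - A^3 + A^7 - A^11 (w = -1)
2 components over 7 crossings, w = -1
lk(C1,C2): +1
9 Fox colorings among 3^7, |V(-1)| = 6: tricolorable
why: w = -1 (over 7 crossings) is diagram-only; (-A^3)^(1) removes it from V


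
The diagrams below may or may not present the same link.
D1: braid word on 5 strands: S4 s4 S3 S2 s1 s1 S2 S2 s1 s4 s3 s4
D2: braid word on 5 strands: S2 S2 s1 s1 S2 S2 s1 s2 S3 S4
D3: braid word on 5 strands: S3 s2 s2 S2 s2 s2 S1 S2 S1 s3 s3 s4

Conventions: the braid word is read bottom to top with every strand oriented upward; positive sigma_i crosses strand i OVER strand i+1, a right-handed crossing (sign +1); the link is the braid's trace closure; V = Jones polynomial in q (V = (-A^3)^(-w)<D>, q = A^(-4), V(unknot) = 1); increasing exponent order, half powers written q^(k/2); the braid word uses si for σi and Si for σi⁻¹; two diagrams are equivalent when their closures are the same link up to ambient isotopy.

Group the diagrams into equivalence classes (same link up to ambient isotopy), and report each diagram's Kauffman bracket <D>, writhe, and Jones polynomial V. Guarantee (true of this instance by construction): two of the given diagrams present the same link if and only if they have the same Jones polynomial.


grouping into links: {D1, D2} | {D3}
V(D1) = -q^-3 + 2q^-2 - 2q^-1 + 3 - 2q + 2q^2 - q^3  (w +2, c 12, <D> = -A^-6 + 2A^-2 - 2A^2 + 3A^6 - 2A^10 + 2A^14 - A^18)
V(D2) = -q^-3 + 2q^-2 - 2q^-1 + 3 - 2q + 2q^2 - q^3  (w -2, c 10, <D> = -A^-18 + 2A^-14 - 2A^-10 + 3A^-6 - 2A^-2 + 2A^2 - A^6)
V(D3) = 1  (w +2, c 12, <D> = A^6)
key observation: 2 classes among 3 diagrams; unequal V(q) rules out equality


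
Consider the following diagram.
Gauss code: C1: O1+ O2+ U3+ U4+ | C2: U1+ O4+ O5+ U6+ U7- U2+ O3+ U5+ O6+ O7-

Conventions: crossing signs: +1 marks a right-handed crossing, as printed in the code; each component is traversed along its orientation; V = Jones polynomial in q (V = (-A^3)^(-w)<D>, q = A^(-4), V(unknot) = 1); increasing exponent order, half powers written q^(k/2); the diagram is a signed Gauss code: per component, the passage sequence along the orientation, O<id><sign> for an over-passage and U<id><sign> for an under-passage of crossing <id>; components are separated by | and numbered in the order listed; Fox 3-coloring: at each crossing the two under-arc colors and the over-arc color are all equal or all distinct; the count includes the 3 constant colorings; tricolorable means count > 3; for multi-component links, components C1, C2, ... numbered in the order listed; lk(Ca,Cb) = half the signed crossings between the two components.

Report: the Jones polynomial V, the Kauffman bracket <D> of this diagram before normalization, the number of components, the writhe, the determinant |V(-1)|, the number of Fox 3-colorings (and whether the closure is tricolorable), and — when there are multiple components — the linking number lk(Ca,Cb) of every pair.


Jones polynomial: V(q) = -q^(3/2) - q^(7/2) + q^(9/2) - q^(11/2)
<D> = A^-7 - A^-3 + A + A^9; writhe +5
components 2, writhe +5 (7 crossings)
linking number lk(C1,C2) = +2
3-colorings: 3 of 3^7, det 4 — not tricolorable
note: w = +5 shifts under R1 moves; the (-A^3)^(-5) factor cancels that in V


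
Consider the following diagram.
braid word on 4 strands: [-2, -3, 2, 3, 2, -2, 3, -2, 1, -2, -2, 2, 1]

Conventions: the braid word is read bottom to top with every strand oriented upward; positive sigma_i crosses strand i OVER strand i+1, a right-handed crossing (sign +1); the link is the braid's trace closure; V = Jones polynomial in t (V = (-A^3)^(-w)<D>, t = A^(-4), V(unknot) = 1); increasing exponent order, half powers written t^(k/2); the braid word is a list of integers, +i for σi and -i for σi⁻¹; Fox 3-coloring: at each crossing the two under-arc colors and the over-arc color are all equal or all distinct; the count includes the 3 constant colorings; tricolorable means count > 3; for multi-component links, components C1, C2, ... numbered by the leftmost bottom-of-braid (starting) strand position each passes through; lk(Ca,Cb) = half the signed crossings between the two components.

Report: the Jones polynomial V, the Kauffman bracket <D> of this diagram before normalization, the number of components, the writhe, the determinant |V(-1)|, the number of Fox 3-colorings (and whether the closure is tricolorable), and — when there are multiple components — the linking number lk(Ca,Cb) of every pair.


V(t) = -t^-3 + 3t^-2 - 3t^-1 + 4 - 4t + 3t^2 - 2t^3 + t^4
bracket: -A^-13 + 2A^-9 - 3A^-5 + 4A^-1 - 4A^3 + 3A^7 - 3A^11 + A^15, w = +1
1 component, writhe +1, over 13 crossings
det 21, colorings 9 of 3^13 — tricolorable
observation: V spans 7 powers of t: at least 7 crossings in any diagram


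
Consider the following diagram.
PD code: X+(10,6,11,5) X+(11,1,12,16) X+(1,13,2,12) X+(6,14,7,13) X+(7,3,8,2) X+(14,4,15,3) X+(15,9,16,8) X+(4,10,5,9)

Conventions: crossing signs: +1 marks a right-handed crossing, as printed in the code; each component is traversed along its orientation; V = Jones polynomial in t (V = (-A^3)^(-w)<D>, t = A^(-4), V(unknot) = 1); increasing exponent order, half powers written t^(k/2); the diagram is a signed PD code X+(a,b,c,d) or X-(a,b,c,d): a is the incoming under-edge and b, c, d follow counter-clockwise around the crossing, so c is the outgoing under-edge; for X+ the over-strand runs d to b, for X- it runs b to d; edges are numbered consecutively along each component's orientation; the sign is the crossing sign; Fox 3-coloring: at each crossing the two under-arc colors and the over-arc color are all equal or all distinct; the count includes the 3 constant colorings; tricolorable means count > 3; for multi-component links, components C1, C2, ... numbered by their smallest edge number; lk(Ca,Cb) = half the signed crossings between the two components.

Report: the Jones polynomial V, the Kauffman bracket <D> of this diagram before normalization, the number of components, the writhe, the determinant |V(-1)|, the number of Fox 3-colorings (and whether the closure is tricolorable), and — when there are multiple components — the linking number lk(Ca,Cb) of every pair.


Jones polynomial: V(t) = t^3 + t^5 - t^8
<D> = -A^-8 + A^4 + A^12; writhe +8
components 1, writhe +8 (8 crossings)
3-colorings: 9 of 3^8, det 3 — tricolorable
note: V spans 5 powers of t: at least 5 crossings in any diagram


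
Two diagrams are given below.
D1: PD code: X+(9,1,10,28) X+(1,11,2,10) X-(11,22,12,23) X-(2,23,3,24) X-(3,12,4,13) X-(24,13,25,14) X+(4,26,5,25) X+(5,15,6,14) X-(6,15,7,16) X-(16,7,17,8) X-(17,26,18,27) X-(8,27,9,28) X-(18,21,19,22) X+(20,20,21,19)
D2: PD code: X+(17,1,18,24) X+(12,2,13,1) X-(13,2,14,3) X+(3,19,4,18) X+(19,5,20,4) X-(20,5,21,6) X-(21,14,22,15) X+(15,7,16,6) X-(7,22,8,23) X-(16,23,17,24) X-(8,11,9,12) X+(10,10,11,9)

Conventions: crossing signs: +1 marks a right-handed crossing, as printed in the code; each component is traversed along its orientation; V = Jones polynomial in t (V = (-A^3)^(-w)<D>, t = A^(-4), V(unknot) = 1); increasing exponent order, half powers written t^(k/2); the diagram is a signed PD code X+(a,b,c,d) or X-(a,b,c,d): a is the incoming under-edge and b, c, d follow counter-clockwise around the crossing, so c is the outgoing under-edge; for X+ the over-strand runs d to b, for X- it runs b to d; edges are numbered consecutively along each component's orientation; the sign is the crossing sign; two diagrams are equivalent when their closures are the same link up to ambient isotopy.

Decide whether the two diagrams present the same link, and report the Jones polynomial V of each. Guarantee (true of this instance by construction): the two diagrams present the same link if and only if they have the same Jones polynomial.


same link: no
V(D1) = -t^-6 + t^-5 - t^-4 + 2t^-3 - t^-2 + t^-1  [14 crossings, <D> = A^-8 - A^-4 + 2 - A^4 + A^8 - A^12, w = -4]
D2 (bracket A^-8 - A^-4 + 1 - A^4 + A^8; 12 crossings at w = 0): V = t^-2 - t^-1 + 1 - t + t^2
note: V(t) takes 2 values over 2 diagrams, fixing the grouping


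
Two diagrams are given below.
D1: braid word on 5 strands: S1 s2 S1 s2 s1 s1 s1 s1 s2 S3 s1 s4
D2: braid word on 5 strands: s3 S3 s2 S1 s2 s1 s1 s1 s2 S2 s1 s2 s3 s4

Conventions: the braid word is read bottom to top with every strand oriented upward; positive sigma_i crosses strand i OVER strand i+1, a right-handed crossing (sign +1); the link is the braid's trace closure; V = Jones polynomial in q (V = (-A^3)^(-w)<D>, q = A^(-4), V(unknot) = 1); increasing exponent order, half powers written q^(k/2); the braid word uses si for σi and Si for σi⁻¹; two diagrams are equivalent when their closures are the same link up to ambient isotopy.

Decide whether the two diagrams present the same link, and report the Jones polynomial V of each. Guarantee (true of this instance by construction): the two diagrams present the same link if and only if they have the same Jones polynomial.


equivalent: yes
V(D1) = q^2 - q^3 + 3q^4 - 3q^5 + 3q^6 - 3q^7 + 2q^8 - q^9  (w +6, c 12, <D> = -A^-18 + 2A^-14 - 3A^-10 + 3A^-6 - 3A^-2 + 3A^2 - A^6 + A^10)
V(D2) = q^2 - q^3 + 3q^4 - 3q^5 + 3q^6 - 3q^7 + 2q^8 - q^9  [14 crossings, <D> = -A^-12 + 2A^-8 - 3A^-4 + 3 - 3A^4 + 3A^8 - A^12 + A^16, w = +8]
key observation: all 2 diagrams share one V(q), hence one class


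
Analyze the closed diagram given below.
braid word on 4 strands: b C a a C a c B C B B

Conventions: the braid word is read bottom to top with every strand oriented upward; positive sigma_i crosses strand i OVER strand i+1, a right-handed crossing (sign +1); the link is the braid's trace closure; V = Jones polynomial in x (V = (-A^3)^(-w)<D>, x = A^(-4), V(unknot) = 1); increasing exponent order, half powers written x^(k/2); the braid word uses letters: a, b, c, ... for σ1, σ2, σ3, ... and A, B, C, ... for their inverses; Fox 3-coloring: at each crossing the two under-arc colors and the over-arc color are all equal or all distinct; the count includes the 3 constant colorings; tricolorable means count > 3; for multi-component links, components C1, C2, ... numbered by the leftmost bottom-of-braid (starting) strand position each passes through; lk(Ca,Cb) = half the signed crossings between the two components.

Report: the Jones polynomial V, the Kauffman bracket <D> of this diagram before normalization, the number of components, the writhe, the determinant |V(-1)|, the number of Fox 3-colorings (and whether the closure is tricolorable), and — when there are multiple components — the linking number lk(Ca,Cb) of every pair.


V = -x^-3 + x^-2 - x^-1 + 3 - x + x^2 - x^3
<D> = A^-15 - A^-11 + A^-7 - 3A^-3 + A - A^5 + A^9 (w = -1)
1 component over 11 crossings, w = -1
27 Fox colorings among 3^11, |V(-1)| = 9: tricolorable
why: w = -1 shifts under R1 moves; the (-A^3)^(1) factor cancels that in V


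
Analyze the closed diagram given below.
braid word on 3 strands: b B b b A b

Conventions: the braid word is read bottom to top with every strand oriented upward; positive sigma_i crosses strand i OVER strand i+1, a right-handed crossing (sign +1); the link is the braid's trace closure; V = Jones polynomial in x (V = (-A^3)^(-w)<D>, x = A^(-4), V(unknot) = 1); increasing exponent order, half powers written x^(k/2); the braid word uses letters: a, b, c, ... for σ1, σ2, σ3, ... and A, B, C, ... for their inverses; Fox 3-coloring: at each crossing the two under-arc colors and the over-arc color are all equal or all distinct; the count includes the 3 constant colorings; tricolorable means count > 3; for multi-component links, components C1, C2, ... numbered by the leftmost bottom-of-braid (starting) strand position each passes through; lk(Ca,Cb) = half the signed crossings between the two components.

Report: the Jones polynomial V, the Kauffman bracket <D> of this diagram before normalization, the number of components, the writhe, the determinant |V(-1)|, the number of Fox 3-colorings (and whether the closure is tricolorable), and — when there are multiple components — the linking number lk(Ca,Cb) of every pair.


V(x) = x + x^3 - x^4
bracket: -A^-10 + A^-6 + A^2, w = +2
1 component, writhe +2, over 6 crossings
det 3, colorings 9 of 3^6 — tricolorable
observation: free reduction leaves σ2 σ2 σ1⁻¹ σ2 of the original 6 letters


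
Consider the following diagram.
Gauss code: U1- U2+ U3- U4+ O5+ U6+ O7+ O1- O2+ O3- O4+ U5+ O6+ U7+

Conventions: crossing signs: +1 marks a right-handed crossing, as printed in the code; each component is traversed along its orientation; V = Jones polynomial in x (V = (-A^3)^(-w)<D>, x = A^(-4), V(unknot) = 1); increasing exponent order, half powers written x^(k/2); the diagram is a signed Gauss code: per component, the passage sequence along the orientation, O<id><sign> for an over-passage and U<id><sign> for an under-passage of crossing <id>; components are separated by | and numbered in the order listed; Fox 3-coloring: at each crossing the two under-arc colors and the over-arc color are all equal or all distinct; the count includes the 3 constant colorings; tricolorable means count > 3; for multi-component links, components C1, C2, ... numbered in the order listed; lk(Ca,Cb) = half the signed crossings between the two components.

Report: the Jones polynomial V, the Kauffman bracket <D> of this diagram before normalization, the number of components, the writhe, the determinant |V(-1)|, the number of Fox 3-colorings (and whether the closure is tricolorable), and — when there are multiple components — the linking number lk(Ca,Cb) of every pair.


V = x + x^3 - x^4
<D> = A^-7 - A^-3 - A^5 (w = +3)
1 component over 7 crossings, w = +3
9 Fox colorings among 3^7, |V(-1)| = 3: tricolorable
why: V spans 3 powers of x: at least 3 crossings in any diagram


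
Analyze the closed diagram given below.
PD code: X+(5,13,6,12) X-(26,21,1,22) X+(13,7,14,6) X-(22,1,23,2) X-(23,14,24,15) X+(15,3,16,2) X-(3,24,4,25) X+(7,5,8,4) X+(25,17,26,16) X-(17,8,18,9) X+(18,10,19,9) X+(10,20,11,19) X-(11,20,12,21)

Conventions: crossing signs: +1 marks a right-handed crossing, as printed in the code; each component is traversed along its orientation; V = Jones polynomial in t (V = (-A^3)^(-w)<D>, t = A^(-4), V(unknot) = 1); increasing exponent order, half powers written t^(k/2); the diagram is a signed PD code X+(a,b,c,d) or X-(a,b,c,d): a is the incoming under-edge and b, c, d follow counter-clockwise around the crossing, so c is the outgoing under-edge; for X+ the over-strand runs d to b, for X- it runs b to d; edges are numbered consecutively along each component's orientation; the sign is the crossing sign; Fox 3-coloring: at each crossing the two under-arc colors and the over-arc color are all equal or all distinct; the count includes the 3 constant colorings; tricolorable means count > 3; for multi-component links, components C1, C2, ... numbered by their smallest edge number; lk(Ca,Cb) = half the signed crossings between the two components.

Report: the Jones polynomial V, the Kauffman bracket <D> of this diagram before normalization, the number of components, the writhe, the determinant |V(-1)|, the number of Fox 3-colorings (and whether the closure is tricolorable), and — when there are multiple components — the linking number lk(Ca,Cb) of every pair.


V(t) = t + t^3 - t^4
bracket: A^-13 - A^-9 - A^-1, w = +1
1 component, writhe +1, over 13 crossings
det 3, colorings 9 of 3^13 — tricolorable
observation: |V(-1)| = 3: so tricolorable, since 3 divides 3


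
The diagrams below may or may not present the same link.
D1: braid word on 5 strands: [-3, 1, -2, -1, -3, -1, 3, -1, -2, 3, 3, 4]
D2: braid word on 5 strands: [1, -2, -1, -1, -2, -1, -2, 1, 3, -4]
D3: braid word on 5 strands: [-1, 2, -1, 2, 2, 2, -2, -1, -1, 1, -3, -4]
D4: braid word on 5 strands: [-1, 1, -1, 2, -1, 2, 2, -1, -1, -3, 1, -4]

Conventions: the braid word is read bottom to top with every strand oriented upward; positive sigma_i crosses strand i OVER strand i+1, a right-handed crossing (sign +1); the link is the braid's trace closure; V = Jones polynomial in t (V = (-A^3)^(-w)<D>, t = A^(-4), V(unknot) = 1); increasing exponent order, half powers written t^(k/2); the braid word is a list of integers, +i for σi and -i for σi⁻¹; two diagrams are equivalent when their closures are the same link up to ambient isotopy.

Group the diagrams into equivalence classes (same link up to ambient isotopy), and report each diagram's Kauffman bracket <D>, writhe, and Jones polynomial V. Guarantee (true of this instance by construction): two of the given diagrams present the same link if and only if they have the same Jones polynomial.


equivalence classes: {D1, D2} | {D3, D4}
D1 (bracket A^-2 - A^2 + 2A^6 - A^10 + A^14 - A^18; 12 crossings at w = -2): V = -t^-6 + t^-5 - t^-4 + 2t^-3 - t^-2 + t^-1
D2 (bracket A^-8 - A^-4 + 2 - A^4 + A^8 - A^12; 10 crossings at w = -4): V = -t^-6 + t^-5 - t^-4 + 2t^-3 - t^-2 + t^-1
V(D3) = -t^-3 + 2t^-2 - 2t^-1 + 3 - 2t + 2t^2 - t^3  (w -2, c 12, <D> = -A^-18 + 2A^-14 - 2A^-10 + 3A^-6 - 2A^-2 + 2A^2 - A^6)
V(D4) = -t^-3 + 2t^-2 - 2t^-1 + 3 - 2t + 2t^2 - t^3  [12 crossings, <D> = -A^-18 + 2A^-14 - 2A^-10 + 3A^-6 - 2A^-2 + 2A^2 - A^6, w = -2]
key observation: 2 classes among 4 diagrams; unequal V(t) rules out equality


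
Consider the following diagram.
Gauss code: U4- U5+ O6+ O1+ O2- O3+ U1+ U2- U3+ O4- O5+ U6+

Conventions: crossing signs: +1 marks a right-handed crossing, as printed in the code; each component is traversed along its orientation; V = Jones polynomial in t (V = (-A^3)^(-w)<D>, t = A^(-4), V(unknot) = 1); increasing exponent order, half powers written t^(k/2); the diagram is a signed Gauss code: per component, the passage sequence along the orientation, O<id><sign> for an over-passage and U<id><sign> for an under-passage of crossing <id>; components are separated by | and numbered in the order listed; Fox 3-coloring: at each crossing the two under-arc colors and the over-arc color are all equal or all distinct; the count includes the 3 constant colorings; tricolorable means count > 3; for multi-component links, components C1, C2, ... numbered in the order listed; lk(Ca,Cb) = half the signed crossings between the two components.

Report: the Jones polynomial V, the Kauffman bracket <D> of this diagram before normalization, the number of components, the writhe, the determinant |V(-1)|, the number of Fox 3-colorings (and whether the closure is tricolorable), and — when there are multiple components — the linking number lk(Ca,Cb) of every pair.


V(t) = 1
bracket: A^6, w = +2
1 component, writhe +2, over 6 crossings
det 1, colorings 3 of 3^6 — not tricolorable
observation: w = +2 shifts under R1 moves; the (-A^3)^(-2) factor cancels that in V


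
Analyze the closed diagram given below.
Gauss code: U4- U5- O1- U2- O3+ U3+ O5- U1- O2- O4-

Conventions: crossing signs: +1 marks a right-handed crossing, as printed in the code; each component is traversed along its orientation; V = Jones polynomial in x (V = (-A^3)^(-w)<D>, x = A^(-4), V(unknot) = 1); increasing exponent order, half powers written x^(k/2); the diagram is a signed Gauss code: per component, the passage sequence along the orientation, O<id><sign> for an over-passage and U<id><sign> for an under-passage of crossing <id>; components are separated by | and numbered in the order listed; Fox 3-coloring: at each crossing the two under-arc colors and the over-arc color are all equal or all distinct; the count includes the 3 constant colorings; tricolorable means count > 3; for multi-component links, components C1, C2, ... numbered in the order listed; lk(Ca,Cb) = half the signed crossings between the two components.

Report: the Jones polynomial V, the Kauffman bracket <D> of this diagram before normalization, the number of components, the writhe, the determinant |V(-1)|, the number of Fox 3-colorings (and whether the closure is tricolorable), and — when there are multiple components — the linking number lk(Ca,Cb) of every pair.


V(x) = -x^-4 + x^-3 + x^-1
bracket: -A^-5 - A^3 + A^7, w = -3
1 component, writhe -3, over 5 crossings
det 3, colorings 9 of 3^5 — tricolorable
observation: the span of V is 3, forcing >= 3 crossings in any diagram


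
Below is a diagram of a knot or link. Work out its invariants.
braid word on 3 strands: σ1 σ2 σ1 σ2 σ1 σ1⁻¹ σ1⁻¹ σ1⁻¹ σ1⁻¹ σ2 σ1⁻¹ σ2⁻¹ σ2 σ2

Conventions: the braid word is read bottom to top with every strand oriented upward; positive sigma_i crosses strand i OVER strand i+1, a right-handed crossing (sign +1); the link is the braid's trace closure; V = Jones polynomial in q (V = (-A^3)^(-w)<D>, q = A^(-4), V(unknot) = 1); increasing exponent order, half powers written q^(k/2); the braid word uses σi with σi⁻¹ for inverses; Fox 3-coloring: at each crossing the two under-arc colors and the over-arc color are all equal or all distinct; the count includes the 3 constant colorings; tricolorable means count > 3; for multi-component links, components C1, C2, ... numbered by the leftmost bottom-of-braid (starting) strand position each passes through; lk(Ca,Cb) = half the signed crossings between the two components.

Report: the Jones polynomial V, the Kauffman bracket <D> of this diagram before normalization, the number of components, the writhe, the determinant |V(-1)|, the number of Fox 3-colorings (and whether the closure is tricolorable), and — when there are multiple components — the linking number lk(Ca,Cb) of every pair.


V = -q^-1 + 2 - q + 2q^2 - q^3 + q^4 - q^5
<D> = -A^-14 + A^-10 - A^-6 + 2A^-2 - A^2 + 2A^6 - A^10 (w = +2)
1 component over 14 crossings, w = +2
9 Fox colorings among 3^14, |V(-1)| = 9: tricolorable
why: the word shrinks to σ1 σ2 σ1 σ2 σ1⁻¹ σ1⁻¹ σ1⁻¹ σ2 σ1⁻¹ σ2 after cancelling


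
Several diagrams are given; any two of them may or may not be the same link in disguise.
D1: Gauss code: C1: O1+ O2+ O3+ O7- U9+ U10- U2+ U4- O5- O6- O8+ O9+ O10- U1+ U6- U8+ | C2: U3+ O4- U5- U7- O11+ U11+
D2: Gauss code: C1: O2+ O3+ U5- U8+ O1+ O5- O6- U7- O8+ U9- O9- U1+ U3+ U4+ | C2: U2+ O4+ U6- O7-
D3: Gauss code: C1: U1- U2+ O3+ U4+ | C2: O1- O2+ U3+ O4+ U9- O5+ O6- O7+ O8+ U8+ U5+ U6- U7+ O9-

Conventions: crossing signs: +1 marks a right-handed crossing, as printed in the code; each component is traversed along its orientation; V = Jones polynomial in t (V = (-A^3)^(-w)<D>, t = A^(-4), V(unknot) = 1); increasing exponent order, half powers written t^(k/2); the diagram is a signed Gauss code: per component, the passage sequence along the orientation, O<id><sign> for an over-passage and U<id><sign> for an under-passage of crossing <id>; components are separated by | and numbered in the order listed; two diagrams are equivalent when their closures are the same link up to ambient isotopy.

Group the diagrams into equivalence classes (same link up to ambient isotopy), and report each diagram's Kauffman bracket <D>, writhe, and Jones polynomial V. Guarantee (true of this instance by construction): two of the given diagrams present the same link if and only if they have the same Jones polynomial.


classes: {D1} | {D2} | {D3}
V(D1) = -t^(-5/2) - t^(-1/2)  [11 crossings, <D> = A^5 + A^13, w = +1]
D2 (bracket -A^-11 + 2A^-7 - A^-3 + 2A - A^5 + A^9; 9 crossings at w = +1): V = -t^(-3/2) + t^(-1/2) - 2t^(1/2) + t^(3/2) - 2t^(5/2) + t^(7/2)
V(D3) = -t^(1/2) - t^(5/2)  [9 crossings, <D> = A^-1 + A^7, w = +3]
note: 3 classes among 3 diagrams; unequal V(t) rules out equality


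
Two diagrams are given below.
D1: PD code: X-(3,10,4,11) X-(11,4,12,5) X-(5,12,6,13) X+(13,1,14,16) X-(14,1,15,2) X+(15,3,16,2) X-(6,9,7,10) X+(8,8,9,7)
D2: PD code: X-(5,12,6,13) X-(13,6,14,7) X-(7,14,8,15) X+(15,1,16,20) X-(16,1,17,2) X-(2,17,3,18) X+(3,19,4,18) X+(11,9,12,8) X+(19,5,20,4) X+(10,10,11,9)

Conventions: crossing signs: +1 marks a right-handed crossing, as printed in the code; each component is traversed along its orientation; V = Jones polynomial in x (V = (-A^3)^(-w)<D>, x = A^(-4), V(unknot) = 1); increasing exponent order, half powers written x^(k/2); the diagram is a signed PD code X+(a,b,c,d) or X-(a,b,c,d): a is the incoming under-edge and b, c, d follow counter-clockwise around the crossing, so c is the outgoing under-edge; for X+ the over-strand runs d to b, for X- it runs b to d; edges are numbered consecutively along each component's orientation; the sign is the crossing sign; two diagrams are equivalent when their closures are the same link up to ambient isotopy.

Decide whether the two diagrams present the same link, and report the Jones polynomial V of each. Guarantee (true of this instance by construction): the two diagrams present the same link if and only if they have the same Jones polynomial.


equivalent: yes
D1 (bracket A^-2 + A^6 - A^10; 8 crossings at w = -2): V = -x^-4 + x^-3 + x^-1
V(D2) = -x^-4 + x^-3 + x^-1  [10 crossings, <D> = A^4 + A^12 - A^16, w = 0]
observation: Reidemeister moves carry D1 (8 crossings) to D2 (10)


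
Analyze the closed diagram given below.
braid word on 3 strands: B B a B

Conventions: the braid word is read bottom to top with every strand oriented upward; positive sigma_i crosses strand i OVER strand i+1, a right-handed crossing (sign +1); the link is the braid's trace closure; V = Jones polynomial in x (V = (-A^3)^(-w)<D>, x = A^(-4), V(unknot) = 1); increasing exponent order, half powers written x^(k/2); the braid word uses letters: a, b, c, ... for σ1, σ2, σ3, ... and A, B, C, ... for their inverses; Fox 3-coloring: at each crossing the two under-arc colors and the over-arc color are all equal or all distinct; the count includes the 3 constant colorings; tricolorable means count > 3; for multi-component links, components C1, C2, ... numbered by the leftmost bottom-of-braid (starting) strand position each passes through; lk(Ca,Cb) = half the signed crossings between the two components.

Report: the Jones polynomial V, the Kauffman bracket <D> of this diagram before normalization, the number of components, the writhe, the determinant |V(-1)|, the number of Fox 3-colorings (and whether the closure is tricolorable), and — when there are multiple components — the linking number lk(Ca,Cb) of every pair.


V(x) = -x^-4 + x^-3 + x^-1
bracket: A^-2 + A^6 - A^10, w = -2
1 component, writhe -2, over 4 crossings
det 3, colorings 9 of 3^4 — tricolorable
observation: |V(-1)| = 3: so tricolorable, since 3 divides 3


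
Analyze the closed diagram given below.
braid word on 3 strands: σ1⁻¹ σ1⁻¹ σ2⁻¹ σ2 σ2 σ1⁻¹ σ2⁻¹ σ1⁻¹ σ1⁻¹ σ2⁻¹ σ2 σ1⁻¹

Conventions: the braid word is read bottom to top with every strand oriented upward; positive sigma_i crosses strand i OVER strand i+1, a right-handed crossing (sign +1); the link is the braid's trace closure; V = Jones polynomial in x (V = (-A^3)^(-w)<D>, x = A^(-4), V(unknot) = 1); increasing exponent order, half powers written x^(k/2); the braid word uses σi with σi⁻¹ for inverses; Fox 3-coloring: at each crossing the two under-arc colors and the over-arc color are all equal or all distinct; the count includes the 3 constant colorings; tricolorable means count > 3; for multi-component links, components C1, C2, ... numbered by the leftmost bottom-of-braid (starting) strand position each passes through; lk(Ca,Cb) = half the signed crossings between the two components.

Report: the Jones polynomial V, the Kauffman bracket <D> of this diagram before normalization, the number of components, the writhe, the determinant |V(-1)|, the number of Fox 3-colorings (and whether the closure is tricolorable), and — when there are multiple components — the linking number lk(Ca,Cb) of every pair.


Jones polynomial: V(x) = -x^-7 + x^-6 - x^-5 + x^-4 + x^-2
<D> = A^-10 + A^-2 - A^2 + A^6 - A^10; writhe -6
components 1, writhe -6 (12 crossings)
3-colorings: 3 of 3^12, det 5 — not tricolorable
note: the word shrinks to σ1⁻¹ σ1⁻¹ σ2 σ1⁻¹ σ2⁻¹ σ1⁻¹ σ1⁻¹ σ1⁻¹ after cancelling


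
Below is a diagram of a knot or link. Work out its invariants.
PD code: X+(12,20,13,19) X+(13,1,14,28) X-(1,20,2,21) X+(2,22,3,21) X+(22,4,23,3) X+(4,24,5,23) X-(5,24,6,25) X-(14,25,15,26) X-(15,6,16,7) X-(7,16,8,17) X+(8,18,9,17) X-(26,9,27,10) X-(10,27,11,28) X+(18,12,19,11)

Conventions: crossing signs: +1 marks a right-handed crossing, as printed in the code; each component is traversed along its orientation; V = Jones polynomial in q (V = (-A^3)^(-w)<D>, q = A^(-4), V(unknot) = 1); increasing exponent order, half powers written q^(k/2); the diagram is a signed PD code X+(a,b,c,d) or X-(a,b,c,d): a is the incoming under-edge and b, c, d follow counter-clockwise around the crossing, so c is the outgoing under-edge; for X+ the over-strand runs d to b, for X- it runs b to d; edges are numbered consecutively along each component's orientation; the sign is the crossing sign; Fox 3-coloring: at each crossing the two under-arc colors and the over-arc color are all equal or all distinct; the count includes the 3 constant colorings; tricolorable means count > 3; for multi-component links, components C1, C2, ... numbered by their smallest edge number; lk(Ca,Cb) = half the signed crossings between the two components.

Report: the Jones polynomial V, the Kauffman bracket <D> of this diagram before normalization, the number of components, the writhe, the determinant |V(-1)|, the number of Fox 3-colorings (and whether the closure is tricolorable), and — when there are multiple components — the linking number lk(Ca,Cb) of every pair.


Jones polynomial: V(q) = 1
<D> = 1; writhe 0
components 1, writhe 0 (14 crossings)
3-colorings: 3 of 3^14, det 1 — not tricolorable
note: w = 0 (over 14 crossings) is diagram-only; (-A^3)^(0) removes it from V


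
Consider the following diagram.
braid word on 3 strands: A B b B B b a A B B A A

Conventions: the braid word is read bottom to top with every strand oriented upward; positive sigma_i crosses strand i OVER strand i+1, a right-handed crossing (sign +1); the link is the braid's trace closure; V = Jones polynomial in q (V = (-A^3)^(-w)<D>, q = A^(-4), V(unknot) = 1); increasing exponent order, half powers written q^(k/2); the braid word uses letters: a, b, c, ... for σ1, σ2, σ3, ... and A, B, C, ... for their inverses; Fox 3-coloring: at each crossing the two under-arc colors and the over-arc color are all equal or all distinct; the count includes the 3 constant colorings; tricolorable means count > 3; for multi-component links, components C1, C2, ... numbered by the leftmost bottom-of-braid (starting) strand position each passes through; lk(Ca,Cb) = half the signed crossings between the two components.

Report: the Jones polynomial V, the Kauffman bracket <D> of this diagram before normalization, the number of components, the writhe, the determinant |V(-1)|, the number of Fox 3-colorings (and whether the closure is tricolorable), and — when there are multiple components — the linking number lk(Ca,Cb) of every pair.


Jones polynomial: V(q) = q^-8 - 2q^-7 + q^-6 - 2q^-5 + 2q^-4 + q^-2
<D> = A^-10 + 2A^-2 - 2A^2 + A^6 - 2A^10 + A^14; writhe -6
components 1, writhe -6 (12 crossings)
3-colorings: 27 of 3^12, det 9 — tricolorable
note: V spans 6 powers of q: at least 6 crossings in any diagram


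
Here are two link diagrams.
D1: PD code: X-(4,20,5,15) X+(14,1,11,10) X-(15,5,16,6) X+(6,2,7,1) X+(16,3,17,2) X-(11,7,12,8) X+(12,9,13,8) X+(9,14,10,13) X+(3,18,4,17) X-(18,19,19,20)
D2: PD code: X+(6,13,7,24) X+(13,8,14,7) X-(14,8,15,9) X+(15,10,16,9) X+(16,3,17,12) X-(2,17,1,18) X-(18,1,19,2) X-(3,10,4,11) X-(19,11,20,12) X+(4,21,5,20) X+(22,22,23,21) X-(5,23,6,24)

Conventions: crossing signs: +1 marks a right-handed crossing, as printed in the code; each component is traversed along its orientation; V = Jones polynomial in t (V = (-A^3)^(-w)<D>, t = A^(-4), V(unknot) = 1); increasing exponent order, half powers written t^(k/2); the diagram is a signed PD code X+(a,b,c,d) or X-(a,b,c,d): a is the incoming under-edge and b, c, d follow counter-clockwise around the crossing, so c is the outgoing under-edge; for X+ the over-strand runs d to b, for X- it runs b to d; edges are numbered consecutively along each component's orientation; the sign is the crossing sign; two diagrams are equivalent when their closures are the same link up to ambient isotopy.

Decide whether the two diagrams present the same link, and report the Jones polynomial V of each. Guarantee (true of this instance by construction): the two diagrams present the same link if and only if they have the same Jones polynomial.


same link: no
V(D1) = 1 + t + t^2 + t^3  [10 crossings, <D> = A^-6 + A^-2 + A^2 + A^6, w = +2]
D2 (bracket A^-8 + 2 + A^8; 12 crossings at w = 0): V = t^-2 + 2 + t^2
note: 2 classes among 2 diagrams; unequal V(t) rules out equality


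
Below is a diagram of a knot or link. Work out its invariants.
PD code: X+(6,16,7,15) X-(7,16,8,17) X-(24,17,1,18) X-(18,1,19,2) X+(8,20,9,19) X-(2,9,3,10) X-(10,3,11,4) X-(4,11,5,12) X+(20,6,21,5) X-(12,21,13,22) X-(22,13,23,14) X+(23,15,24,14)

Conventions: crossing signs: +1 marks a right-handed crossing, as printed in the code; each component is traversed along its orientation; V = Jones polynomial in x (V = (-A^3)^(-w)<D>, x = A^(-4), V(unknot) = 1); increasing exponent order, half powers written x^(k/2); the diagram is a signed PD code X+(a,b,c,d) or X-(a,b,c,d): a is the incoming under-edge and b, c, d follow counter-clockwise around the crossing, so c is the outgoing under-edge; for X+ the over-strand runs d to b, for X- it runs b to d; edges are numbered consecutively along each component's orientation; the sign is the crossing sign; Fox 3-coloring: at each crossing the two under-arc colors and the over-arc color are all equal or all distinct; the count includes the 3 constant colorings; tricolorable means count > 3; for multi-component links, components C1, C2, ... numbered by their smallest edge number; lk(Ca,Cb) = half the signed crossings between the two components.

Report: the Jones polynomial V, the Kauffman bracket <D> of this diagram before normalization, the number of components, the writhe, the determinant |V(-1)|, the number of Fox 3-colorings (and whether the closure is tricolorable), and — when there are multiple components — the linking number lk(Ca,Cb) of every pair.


V(x) = x^-8 - 2x^-7 + 3x^-6 - 4x^-5 + 3x^-4 - 3x^-3 + 3x^-2 - x^-1 + 1
bracket: A^-12 - A^-8 + 3A^-4 - 3 + 3A^4 - 4A^8 + 3A^12 - 2A^16 + A^20, w = -4
1 component, writhe -4, over 12 crossings
det 21, colorings 9 of 3^12 — tricolorable
observation: |V(-1)| = 21: so tricolorable, since 3 divides 21
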